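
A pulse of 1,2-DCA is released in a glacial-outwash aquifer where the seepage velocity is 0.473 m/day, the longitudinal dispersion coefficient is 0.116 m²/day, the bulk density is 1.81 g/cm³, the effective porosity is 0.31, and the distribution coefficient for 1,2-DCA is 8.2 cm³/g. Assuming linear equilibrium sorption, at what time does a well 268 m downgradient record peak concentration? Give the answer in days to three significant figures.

27700 days

Retardation factor R = 1 + ρ_b·K_d/n = 1 + 1.81 × 8.2/0.31 = 48.88.
Sorption retards both mechanisms: v_R = v/R = 0.009677 m/day, D_R = D/R = 0.002373 m²/day.
Peak time from v_R²t² + 2D_R t − x² = 0: t = (√(D_R² + v_R²x²) − D_R)/v_R².
√(D_R² + v_R²x²) = √(0.002373² + 0.009677² × 268²) = 2.593; v_R² = 9.364e-05.
t = (2.593 − 0.002373)/9.364e-05 = 27700 days.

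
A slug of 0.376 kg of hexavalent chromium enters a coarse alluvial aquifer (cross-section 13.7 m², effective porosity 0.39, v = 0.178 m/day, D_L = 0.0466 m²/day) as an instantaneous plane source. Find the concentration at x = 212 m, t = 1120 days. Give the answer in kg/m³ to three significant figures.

For an instantaneous plane source, C(x,t) = M/(n_e·A·√(4πDt)) · exp(−(x−vt)²/(4Dt)), with n_e·A the pore (flow) area.
Plume center vt = 0.178 × 1120 = 199.36 m, so the well at 212 m is 12.64 m downgradient of the peak.
√(4πDt) = 25.61 m, giving peak height M/(n_e·A·√(4πDt)) = 0.376/(0.39 × 13.7 × 25.61) = 0.002748 kg/m³.
(x−vt)²/(4Dt) = (12.64)²/(4 × 0.0466 × 1120) = 0.7653; exp(−0.7653) = 0.4652.
C = 0.002748 × 0.4652 = 0.00128 kg/m³.

0.00128 kg/m³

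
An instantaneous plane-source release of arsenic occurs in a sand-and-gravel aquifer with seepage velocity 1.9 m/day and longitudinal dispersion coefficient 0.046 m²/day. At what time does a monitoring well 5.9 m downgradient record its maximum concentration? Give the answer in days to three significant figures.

For the 1D instantaneous-source solution, setting ∂C/∂t = 0 at fixed x gives v²t² + 2Dt − x² = 0, so t = (√(D² + v²x²) − D)/v².
√(D² + v²x²) = √(0.046² + 1.9² × 5.9²) = 11.21; v² = 3.61.
t = (11.21 − 0.046)/3.61 = 3.09 days (vs. the pure-advection estimate x/v = 3.11 d).

3.09 days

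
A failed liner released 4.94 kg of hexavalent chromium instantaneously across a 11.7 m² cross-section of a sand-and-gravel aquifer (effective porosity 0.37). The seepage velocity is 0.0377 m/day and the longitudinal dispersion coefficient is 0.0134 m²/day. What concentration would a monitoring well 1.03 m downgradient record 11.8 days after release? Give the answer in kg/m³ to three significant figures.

For an instantaneous plane source, C(x,t) = M/(n_e·A·√(4πDt)) · exp(−(x−vt)²/(4Dt)), with n_e·A the pore (flow) area.
Plume center vt = 0.0377 × 11.8 = 0.44486 m, so the well at 1.03 m is 0.58514 m downgradient of the peak.
√(4πDt) = 1.410 m, giving peak height M/(n_e·A·√(4πDt)) = 4.94/(0.37 × 11.7 × 1.410) = 0.8093 kg/m³.
(x−vt)²/(4Dt) = (0.58514)²/(4 × 0.0134 × 11.8) = 0.5413; exp(−0.5413) = 0.5820.
C = 0.8093 × 0.5820 = 0.471 kg/m³.

0.471 kg/m³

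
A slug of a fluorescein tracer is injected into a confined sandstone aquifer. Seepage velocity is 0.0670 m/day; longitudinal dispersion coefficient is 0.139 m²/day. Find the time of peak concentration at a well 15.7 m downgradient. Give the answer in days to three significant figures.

205 days

For the 1D instantaneous-source solution, setting ∂C/∂t = 0 at fixed x gives v²t² + 2Dt − x² = 0, so t = (√(D² + v²x²) − D)/v².
√(D² + v²x²) = √(0.139² + 0.0670² × 15.7²) = 1.061; v² = 0.004489.
t = (1.061 − 0.139)/0.004489 = 205 days (vs. the pure-advection estimate x/v = 234 d).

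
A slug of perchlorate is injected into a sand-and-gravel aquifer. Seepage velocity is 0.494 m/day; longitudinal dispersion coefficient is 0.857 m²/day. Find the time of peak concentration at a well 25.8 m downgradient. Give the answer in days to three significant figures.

48.8 days

For the 1D instantaneous-source solution, setting ∂C/∂t = 0 at fixed x gives v²t² + 2Dt − x² = 0, so t = (√(D² + v²x²) − D)/v².
√(D² + v²x²) = √(0.857² + 0.494² × 25.8²) = 12.77; v² = 0.244036.
t = (12.77 − 0.857)/0.244036 = 48.8 days (vs. the pure-advection estimate x/v = 52.2 d).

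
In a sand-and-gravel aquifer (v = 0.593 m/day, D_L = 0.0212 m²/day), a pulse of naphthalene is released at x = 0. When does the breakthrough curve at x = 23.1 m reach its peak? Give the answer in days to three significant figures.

For the 1D instantaneous-source solution, setting ∂C/∂t = 0 at fixed x gives v²t² + 2Dt − x² = 0, so t = (√(D² + v²x²) − D)/v².
√(D² + v²x²) = √(0.0212² + 0.593² × 23.1²) = 13.70; v² = 0.351649.
t = (13.70 − 0.0212)/0.351649 = 38.9 days (vs. the pure-advection estimate x/v = 39.0 d).

38.9 days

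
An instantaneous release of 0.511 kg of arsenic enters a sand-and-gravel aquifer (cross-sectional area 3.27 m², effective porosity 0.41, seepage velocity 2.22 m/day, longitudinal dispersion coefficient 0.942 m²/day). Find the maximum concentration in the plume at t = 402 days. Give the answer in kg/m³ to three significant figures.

The peak of an instantaneous 1D plume sits at x = vt; there the Gaussian factor is 1 and C_max = M/(n_e·A·√(4πDt)), where n_e·A is the pore area the mass is dissolved in.
√(4πDt) = √(4π × 0.942 × 402) = 68.98 m, so C_max = 0.511/(0.41 × 3.27 × 68.98) = 0.00553 kg/m³.

0.00553 kg/m³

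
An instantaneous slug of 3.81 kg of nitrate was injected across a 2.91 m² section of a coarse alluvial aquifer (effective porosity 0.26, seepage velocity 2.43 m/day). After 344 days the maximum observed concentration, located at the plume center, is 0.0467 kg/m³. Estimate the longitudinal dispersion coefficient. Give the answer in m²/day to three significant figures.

2.69 m²/day

At the plume center C_max = M/(n_e·A·√(4πDt)), so D = M²/(4πt·(n_e·A·C_max)²).
n_e·A·C_max = 0.26 × 2.91 × 0.0467 = 0.03533 kg/m.
D = 3.81²/(4π × 344 × 0.03533²) = 2.69 m²/day.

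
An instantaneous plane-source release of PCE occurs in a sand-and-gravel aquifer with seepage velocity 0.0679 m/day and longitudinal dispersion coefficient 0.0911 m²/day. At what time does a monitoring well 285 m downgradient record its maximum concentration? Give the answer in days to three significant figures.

4180 days

For the 1D instantaneous-source solution, setting ∂C/∂t = 0 at fixed x gives v²t² + 2Dt − x² = 0, so t = (√(D² + v²x²) − D)/v².
√(D² + v²x²) = √(0.0911² + 0.0679² × 285²) = 19.35; v² = 0.00461041.
t = (19.35 − 0.0911)/0.00461041 = 4180 days (vs. the pure-advection estimate x/v = 4200 d).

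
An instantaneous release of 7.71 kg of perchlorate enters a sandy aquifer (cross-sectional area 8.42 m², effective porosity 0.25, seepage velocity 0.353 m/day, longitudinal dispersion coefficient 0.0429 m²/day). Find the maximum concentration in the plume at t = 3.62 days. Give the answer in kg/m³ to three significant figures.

The peak of an instantaneous 1D plume sits at x = vt; there the Gaussian factor is 1 and C_max = M/(n_e·A·√(4πDt)), where n_e·A is the pore area the mass is dissolved in.
√(4πDt) = √(4π × 0.0429 × 3.62) = 1.397 m, so C_max = 7.71/(0.25 × 8.42 × 1.397) = 2.62 kg/m³.

2.62 kg/m³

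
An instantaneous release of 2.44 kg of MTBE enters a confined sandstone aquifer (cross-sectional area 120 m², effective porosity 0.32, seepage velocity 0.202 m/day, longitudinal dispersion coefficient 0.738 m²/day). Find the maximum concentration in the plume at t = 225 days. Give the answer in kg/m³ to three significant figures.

The peak of an instantaneous 1D plume sits at x = vt; there the Gaussian factor is 1 and C_max = M/(n_e·A·√(4πDt)), where n_e·A is the pore area the mass is dissolved in.
√(4πDt) = √(4π × 0.738 × 225) = 45.68 m, so C_max = 2.44/(0.32 × 120 × 45.68) = 0.00139 kg/m³.

0.00139 kg/m³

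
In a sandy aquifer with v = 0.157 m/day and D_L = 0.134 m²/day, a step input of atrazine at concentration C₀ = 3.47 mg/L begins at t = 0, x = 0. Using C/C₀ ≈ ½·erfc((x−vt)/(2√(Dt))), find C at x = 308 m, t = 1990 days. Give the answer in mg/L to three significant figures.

For a continuous step input, C/C₀ ≈ ½·erfc((x−vt)/(2√(Dt))).
vt = 0.157 × 1990 = 312.43 m and 2√(Dt) = 2√(0.134 × 1990) = 32.66 m.
Argument (x−vt)/(2√(Dt)) = (308 − 312.43)/32.66 = -0.1356; ½·erfc(-0.1356) = 0.5760.
C = 3.47 × 0.5760 = 2.00 mg/L.

2.00 mg/L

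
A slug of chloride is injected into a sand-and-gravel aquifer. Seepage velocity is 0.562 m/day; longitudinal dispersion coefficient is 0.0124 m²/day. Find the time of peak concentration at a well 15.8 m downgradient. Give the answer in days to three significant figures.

For the 1D instantaneous-source solution, setting ∂C/∂t = 0 at fixed x gives v²t² + 2Dt − x² = 0, so t = (√(D² + v²x²) − D)/v².
√(D² + v²x²) = √(0.0124² + 0.562² × 15.8²) = 8.880; v² = 0.315844.
t = (8.880 − 0.0124)/0.315844 = 28.1 days (vs. the pure-advection estimate x/v = 28.1 d).

28.1 days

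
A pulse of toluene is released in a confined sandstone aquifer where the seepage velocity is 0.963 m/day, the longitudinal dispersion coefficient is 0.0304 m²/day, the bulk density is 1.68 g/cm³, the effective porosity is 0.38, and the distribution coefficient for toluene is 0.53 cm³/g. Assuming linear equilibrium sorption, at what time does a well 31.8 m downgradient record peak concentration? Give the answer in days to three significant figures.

110 days

Retardation factor R = 1 + ρ_b·K_d/n = 1 + 1.68 × 0.53/0.38 = 3.343.
Sorption retards both mechanisms: v_R = v/R = 0.2881 m/day, D_R = D/R = 0.009094 m²/day.
Peak time from v_R²t² + 2D_R t − x² = 0: t = (√(D_R² + v_R²x²) − D_R)/v_R².
√(D_R² + v_R²x²) = √(0.009094² + 0.2881² × 31.8²) = 9.162; v_R² = 0.08300.
t = (9.162 − 0.009094)/0.08300 = 110 days.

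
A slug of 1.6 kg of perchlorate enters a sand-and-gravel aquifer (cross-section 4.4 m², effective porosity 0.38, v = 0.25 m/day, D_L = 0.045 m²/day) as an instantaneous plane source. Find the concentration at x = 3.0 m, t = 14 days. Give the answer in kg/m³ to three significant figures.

For an instantaneous plane source, C(x,t) = M/(n_e·A·√(4πDt)) · exp(−(x−vt)²/(4Dt)), with n_e·A the pore (flow) area.
Plume center vt = 0.25 × 14 = 3.5 m, so the well at 3.0 m is 0.5 m upgradient of the peak.
√(4πDt) = 2.814 m, giving peak height M/(n_e·A·√(4πDt)) = 1.6/(0.38 × 4.4 × 2.814) = 0.3401 kg/m³.
(x−vt)²/(4Dt) = (-0.5)²/(4 × 0.045 × 14) = 0.09921; exp(−0.09921) = 0.9056.
C = 0.3401 × 0.9056 = 0.308 kg/m³.

0.308 kg/m³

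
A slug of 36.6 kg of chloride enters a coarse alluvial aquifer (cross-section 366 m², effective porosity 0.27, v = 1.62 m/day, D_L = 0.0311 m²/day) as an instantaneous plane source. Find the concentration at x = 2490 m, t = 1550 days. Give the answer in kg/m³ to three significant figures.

0.00153 kg/m³

For an instantaneous plane source, C(x,t) = M/(n_e·A·√(4πDt)) · exp(−(x−vt)²/(4Dt)), with n_e·A the pore (flow) area.
Plume center vt = 1.62 × 1550 = 2511 m, so the well at 2490 m is 21 m upgradient of the peak.
√(4πDt) = 24.61 m, giving peak height M/(n_e·A·√(4πDt)) = 36.6/(0.27 × 366 × 24.61) = 0.01505 kg/m³.
(x−vt)²/(4Dt) = (-21)²/(4 × 0.0311 × 1550) = 2.287; exp(−2.287) = 0.1016.
C = 0.01505 × 0.1016 = 0.00153 kg/m³.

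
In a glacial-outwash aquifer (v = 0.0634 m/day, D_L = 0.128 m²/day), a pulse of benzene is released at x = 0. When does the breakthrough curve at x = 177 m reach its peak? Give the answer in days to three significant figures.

For the 1D instantaneous-source solution, setting ∂C/∂t = 0 at fixed x gives v²t² + 2Dt − x² = 0, so t = (√(D² + v²x²) − D)/v².
√(D² + v²x²) = √(0.128² + 0.0634² × 177²) = 11.22; v² = 0.00401956.
t = (11.22 − 0.128)/0.00401956 = 2760 days (vs. the pure-advection estimate x/v = 2790 d).

2760 days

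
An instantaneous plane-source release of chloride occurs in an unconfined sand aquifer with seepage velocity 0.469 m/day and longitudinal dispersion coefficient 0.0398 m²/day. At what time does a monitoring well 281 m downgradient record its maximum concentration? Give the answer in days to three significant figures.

For the 1D instantaneous-source solution, setting ∂C/∂t = 0 at fixed x gives v²t² + 2Dt − x² = 0, so t = (√(D² + v²x²) − D)/v².
√(D² + v²x²) = √(0.0398² + 0.469² × 281²) = 131.8; v² = 0.219961.
t = (131.8 − 0.0398)/0.219961 = 599 days (vs. the pure-advection estimate x/v = 599 d).

599 days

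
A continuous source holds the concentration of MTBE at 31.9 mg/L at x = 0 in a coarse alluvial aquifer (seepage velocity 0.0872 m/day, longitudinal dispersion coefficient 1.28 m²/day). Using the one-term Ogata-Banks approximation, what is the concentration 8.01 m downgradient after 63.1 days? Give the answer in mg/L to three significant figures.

For a continuous step input, C/C₀ ≈ ½·erfc((x−vt)/(2√(Dt))).
vt = 0.0872 × 63.1 = 5.50232 m and 2√(Dt) = 2√(1.28 × 63.1) = 17.97 m.
Argument (x−vt)/(2√(Dt)) = (8.01 − 5.50232)/17.97 = 0.1395; ½·erfc(0.1395) = 0.4218.
C = 31.9 × 0.4218 = 13.5 mg/L.

13.5 mg/L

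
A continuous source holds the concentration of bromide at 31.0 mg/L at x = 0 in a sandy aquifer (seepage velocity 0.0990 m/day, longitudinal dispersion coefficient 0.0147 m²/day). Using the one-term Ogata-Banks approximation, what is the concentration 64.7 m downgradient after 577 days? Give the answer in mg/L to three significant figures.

For a continuous step input, C/C₀ ≈ ½·erfc((x−vt)/(2√(Dt))).
vt = 0.0990 × 577 = 57.123 m and 2√(Dt) = 2√(0.0147 × 577) = 5.825 m.
Argument (x−vt)/(2√(Dt)) = (64.7 − 57.123)/5.825 = 1.301; ½·erfc(1.301) = 0.03289.
C = 31.0 × 0.03289 = 1.02 mg/L.

1.02 mg/L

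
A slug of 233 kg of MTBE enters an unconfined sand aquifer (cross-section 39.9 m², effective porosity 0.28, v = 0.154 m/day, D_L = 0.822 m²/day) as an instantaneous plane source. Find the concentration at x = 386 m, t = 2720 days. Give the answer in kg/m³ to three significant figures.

0.110 kg/m³

For an instantaneous plane source, C(x,t) = M/(n_e·A·√(4πDt)) · exp(−(x−vt)²/(4Dt)), with n_e·A the pore (flow) area.
Plume center vt = 0.154 × 2720 = 418.88 m, so the well at 386 m is 32.88 m upgradient of the peak.
√(4πDt) = 167.6 m, giving peak height M/(n_e·A·√(4πDt)) = 233/(0.28 × 39.9 × 167.6) = 0.1244 kg/m³.
(x−vt)²/(4Dt) = (-32.88)²/(4 × 0.822 × 2720) = 0.1209; exp(−0.1209) = 0.8861.
C = 0.1244 × 0.8861 = 0.110 kg/m³.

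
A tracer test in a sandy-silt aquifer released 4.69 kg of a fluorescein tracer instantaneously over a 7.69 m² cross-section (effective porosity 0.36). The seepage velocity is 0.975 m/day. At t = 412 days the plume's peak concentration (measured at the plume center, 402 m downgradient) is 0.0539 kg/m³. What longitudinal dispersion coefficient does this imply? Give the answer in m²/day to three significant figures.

0.191 m²/day

At the plume center C_max = M/(n_e·A·√(4πDt)), so D = M²/(4πt·(n_e·A·C_max)²).
n_e·A·C_max = 0.36 × 7.69 × 0.0539 = 0.1492 kg/m.
D = 4.69²/(4π × 412 × 0.1492²) = 0.191 m²/day.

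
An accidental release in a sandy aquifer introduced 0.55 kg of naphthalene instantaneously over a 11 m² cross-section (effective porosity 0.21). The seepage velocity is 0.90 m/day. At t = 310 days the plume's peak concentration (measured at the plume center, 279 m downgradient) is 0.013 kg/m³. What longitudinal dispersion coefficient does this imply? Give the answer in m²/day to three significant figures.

0.0861 m²/day

At the plume center C_max = M/(n_e·A·√(4πDt)), so D = M²/(4πt·(n_e·A·C_max)²).
n_e·A·C_max = 0.21 × 11 × 0.013 = 0.03003 kg/m.
D = 0.55²/(4π × 310 × 0.03003²) = 0.0861 m²/day.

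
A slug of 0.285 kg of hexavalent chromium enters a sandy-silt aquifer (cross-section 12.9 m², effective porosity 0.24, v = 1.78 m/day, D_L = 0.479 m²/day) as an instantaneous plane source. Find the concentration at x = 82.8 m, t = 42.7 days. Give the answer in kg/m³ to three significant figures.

For an instantaneous plane source, C(x,t) = M/(n_e·A·√(4πDt)) · exp(−(x−vt)²/(4Dt)), with n_e·A the pore (flow) area.
Plume center vt = 1.78 × 42.7 = 76.006 m, so the well at 82.8 m is 6.794 m downgradient of the peak.
√(4πDt) = 16.03 m, giving peak height M/(n_e·A·√(4πDt)) = 0.285/(0.24 × 12.9 × 16.03) = 0.005743 kg/m³.
(x−vt)²/(4Dt) = (6.794)²/(4 × 0.479 × 42.7) = 0.5642; exp(−0.5642) = 0.5688.
C = 0.005743 × 0.5688 = 0.00327 kg/m³.

0.00327 kg/m³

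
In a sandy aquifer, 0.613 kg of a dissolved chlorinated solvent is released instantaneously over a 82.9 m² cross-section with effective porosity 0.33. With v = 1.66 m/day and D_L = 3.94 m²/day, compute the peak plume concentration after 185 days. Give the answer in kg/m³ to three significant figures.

The peak of an instantaneous 1D plume sits at x = vt; there the Gaussian factor is 1 and C_max = M/(n_e·A·√(4πDt)), where n_e·A is the pore area the mass is dissolved in.
√(4πDt) = √(4π × 3.94 × 185) = 95.71 m, so C_max = 0.613/(0.33 × 82.9 × 95.71) = 0.000234 kg/m³.

0.000234 kg/m³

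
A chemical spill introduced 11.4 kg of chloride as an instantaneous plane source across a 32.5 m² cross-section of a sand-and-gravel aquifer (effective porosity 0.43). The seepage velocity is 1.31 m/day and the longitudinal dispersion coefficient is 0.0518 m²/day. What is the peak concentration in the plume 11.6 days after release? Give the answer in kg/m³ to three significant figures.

0.297 kg/m³

The peak of an instantaneous 1D plume sits at x = vt; there the Gaussian factor is 1 and C_max = M/(n_e·A·√(4πDt)), where n_e·A is the pore area the mass is dissolved in.
√(4πDt) = √(4π × 0.0518 × 11.6) = 2.748 m, so C_max = 11.4/(0.43 × 32.5 × 2.748) = 0.297 kg/m³.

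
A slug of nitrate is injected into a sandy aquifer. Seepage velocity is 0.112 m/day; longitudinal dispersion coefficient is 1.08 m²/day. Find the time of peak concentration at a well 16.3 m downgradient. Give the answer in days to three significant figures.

83.0 days

For the 1D instantaneous-source solution, setting ∂C/∂t = 0 at fixed x gives v²t² + 2Dt − x² = 0, so t = (√(D² + v²x²) − D)/v².
√(D² + v²x²) = √(1.08² + 0.112² × 16.3²) = 2.121; v² = 0.012544.
t = (2.121 − 1.08)/0.012544 = 83.0 days (vs. the pure-advection estimate x/v = 146 d).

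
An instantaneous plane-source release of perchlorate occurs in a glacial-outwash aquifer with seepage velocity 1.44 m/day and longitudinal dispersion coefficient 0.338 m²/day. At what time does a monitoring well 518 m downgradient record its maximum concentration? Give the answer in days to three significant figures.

360 days

For the 1D instantaneous-source solution, setting ∂C/∂t = 0 at fixed x gives v²t² + 2Dt − x² = 0, so t = (√(D² + v²x²) − D)/v².
√(D² + v²x²) = √(0.338² + 1.44² × 518²) = 745.9; v² = 2.0736.
t = (745.9 − 0.338)/2.0736 = 360 days (vs. the pure-advection estimate x/v = 360 d).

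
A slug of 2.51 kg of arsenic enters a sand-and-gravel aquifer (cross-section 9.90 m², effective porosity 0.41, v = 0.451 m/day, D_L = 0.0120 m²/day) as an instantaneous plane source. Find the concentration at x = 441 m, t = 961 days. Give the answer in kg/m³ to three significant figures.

0.0147 kg/m³

For an instantaneous plane source, C(x,t) = M/(n_e·A·√(4πDt)) · exp(−(x−vt)²/(4Dt)), with n_e·A the pore (flow) area.
Plume center vt = 0.451 × 961 = 433.411 m, so the well at 441 m is 7.589 m downgradient of the peak.
√(4πDt) = 12.04 m, giving peak height M/(n_e·A·√(4πDt)) = 2.51/(0.41 × 9.90 × 12.04) = 0.05136 kg/m³.
(x−vt)²/(4Dt) = (7.589)²/(4 × 0.0120 × 961) = 1.249; exp(−1.249) = 0.2868.
C = 0.05136 × 0.2868 = 0.0147 kg/m³.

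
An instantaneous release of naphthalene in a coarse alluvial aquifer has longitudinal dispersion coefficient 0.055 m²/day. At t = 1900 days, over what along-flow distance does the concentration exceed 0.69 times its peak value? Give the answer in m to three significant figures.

24.9 m

The plume is Gaussian with σ = √(2Dt) = √(2 × 0.055 × 1900) = 14.46 m.
C/C_peak = exp(−Δx²/(2σ²)) = 0.69 ⇒ Δx = σ·√(−2 ln 0.69) = 14.46 × 0.8615 = 12.46 m.
Width = 2Δx = 24.9 m.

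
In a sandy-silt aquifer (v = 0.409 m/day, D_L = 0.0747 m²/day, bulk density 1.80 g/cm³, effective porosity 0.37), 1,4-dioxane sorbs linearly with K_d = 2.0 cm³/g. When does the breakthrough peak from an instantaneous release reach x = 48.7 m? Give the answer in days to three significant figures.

Retardation factor R = 1 + ρ_b·K_d/n = 1 + 1.80 × 2.0/0.37 = 10.73.
Sorption retards both mechanisms: v_R = v/R = 0.03812 m/day, D_R = D/R = 0.006962 m²/day.
Peak time from v_R²t² + 2D_R t − x² = 0: t = (√(D_R² + v_R²x²) − D_R)/v_R².
√(D_R² + v_R²x²) = √(0.006962² + 0.03812² × 48.7²) = 1.856; v_R² = 0.001453.
t = (1.856 − 0.006962)/0.001453 = 1270 days.

1270 days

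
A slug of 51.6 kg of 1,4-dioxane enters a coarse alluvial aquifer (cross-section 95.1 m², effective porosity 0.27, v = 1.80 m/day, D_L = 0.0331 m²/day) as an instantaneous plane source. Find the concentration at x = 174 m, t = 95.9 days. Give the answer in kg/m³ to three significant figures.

For an instantaneous plane source, C(x,t) = M/(n_e·A·√(4πDt)) · exp(−(x−vt)²/(4Dt)), with n_e·A the pore (flow) area.
Plume center vt = 1.80 × 95.9 = 172.62 m, so the well at 174 m is 1.38 m downgradient of the peak.
√(4πDt) = 6.316 m, giving peak height M/(n_e·A·√(4πDt)) = 51.6/(0.27 × 95.1 × 6.316) = 0.3182 kg/m³.
(x−vt)²/(4Dt) = (1.38)²/(4 × 0.0331 × 95.9) = 0.1500; exp(−0.1500) = 0.8607.
C = 0.3182 × 0.8607 = 0.274 kg/m³.

0.274 kg/m³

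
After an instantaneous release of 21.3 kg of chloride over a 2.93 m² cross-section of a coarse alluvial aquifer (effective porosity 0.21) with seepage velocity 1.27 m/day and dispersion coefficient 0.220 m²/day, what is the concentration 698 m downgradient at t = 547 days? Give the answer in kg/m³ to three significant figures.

For an instantaneous plane source, C(x,t) = M/(n_e·A·√(4πDt)) · exp(−(x−vt)²/(4Dt)), with n_e·A the pore (flow) area.
Plume center vt = 1.27 × 547 = 694.69 m, so the well at 698 m is 3.31 m downgradient of the peak.
√(4πDt) = 38.89 m, giving peak height M/(n_e·A·√(4πDt)) = 21.3/(0.21 × 2.93 × 38.89) = 0.8901 kg/m³.
(x−vt)²/(4Dt) = (3.31)²/(4 × 0.220 × 547) = 0.02276; exp(−0.02276) = 0.9775.
C = 0.8901 × 0.9775 = 0.870 kg/m³.

0.870 kg/m³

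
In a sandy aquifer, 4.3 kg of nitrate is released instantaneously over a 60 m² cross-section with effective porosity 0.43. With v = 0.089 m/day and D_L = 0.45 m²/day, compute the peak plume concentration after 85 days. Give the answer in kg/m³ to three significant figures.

0.00760 kg/m³

The peak of an instantaneous 1D plume sits at x = vt; there the Gaussian factor is 1 and C_max = M/(n_e·A·√(4πDt)), where n_e·A is the pore area the mass is dissolved in.
√(4πDt) = √(4π × 0.45 × 85) = 21.92 m, so C_max = 4.3/(0.43 × 60 × 21.92) = 0.00760 kg/m³.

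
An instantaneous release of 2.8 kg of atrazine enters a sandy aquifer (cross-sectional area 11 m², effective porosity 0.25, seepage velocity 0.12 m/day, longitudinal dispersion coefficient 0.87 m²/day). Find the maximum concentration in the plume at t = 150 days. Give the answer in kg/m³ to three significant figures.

The peak of an instantaneous 1D plume sits at x = vt; there the Gaussian factor is 1 and C_max = M/(n_e·A·√(4πDt)), where n_e·A is the pore area the mass is dissolved in.
√(4πDt) = √(4π × 0.87 × 150) = 40.50 m, so C_max = 2.8/(0.25 × 11 × 40.50) = 0.0251 kg/m³.

0.0251 kg/m³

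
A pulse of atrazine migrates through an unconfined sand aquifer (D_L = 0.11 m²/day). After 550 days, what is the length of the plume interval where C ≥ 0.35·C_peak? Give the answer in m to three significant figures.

31.9 m

The plume is Gaussian with σ = √(2Dt) = √(2 × 0.11 × 550) = 11.00 m.
C/C_peak = exp(−Δx²/(2σ²)) = 0.35 ⇒ Δx = σ·√(−2 ln 0.35) = 11.00 × 1.449 = 15.94 m.
Width = 2Δx = 31.9 m.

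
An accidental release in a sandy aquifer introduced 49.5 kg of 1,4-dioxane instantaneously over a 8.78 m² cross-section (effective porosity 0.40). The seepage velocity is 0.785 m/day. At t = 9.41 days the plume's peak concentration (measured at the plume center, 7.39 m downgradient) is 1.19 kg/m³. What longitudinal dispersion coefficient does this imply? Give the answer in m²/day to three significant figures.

1.19 m²/day

At the plume center C_max = M/(n_e·A·√(4πDt)), so D = M²/(4πt·(n_e·A·C_max)²).
n_e·A·C_max = 0.40 × 8.78 × 1.19 = 4.179 kg/m.
D = 49.5²/(4π × 9.41 × 4.179²) = 1.19 m²/day.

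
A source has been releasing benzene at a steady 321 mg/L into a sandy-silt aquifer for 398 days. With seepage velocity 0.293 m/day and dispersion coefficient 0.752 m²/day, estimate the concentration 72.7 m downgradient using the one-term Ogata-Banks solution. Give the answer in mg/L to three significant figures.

309 mg/L

For a continuous step input, C/C₀ ≈ ½·erfc((x−vt)/(2√(Dt))).
vt = 0.293 × 398 = 116.614 m and 2√(Dt) = 2√(0.752 × 398) = 34.60 m.
Argument (x−vt)/(2√(Dt)) = (72.7 − 116.614)/34.60 = -1.269; ½·erfc(-1.269) = 0.9636.
C = 321 × 0.9636 = 309 mg/L.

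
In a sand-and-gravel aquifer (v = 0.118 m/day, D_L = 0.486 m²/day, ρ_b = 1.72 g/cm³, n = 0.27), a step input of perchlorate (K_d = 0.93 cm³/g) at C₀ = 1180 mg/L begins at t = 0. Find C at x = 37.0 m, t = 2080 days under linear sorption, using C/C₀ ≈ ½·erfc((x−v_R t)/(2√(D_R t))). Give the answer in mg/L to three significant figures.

547 mg/L

Retardation factor R = 1 + ρ_b·K_d/n = 1 + 1.72 × 0.93/0.27 = 6.924.
Sorption retards both mechanisms: v_R = v/R = 0.01704 m/day, D_R = D/R = 0.07019 m²/day.
v_R·t = 0.01704 × 2080 = 35.4432 m; 2√(D_R t) = 24.17 m; argument = (37.0 − 35.4432)/24.17 = 0.06441.
C = C₀ × ½·erfc(0.06441) = 1180 × 0.4637 = 547 mg/L.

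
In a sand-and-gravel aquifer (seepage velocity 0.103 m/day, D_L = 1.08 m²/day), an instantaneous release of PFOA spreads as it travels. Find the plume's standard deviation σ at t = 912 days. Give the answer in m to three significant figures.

Dispersive spreading gives a Gaussian with σ² = 2Dt; advection only shifts the center.
σ = √(2 × 1.08 × 912) = 44.4 m.

44.4 m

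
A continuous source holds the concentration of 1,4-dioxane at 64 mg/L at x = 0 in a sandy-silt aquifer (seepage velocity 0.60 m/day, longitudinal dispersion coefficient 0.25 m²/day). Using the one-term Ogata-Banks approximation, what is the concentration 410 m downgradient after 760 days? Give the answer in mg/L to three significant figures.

63.4 mg/L

For a continuous step input, C/C₀ ≈ ½·erfc((x−vt)/(2√(Dt))).
vt = 0.60 × 760 = 456 m and 2√(Dt) = 2√(0.25 × 760) = 27.57 m.
Argument (x−vt)/(2√(Dt)) = (410 − 456)/27.57 = -1.668; ½·erfc(-1.668) = 0.9908.
C = 64 × 0.9908 = 63.4 mg/L.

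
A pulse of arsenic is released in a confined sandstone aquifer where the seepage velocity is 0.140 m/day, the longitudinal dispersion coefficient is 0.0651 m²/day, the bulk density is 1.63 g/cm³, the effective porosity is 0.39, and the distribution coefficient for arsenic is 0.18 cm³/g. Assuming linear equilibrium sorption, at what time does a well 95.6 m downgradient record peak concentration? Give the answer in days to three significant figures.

1190 days

Retardation factor R = 1 + ρ_b·K_d/n = 1 + 1.63 × 0.18/0.39 = 1.752.
Sorption retards both mechanisms: v_R = v/R = 0.07991 m/day, D_R = D/R = 0.03716 m²/day.
Peak time from v_R²t² + 2D_R t − x² = 0: t = (√(D_R² + v_R²x²) − D_R)/v_R².
√(D_R² + v_R²x²) = √(0.03716² + 0.07991² × 95.6²) = 7.639; v_R² = 0.006386.
t = (7.639 − 0.03716)/0.006386 = 1190 days.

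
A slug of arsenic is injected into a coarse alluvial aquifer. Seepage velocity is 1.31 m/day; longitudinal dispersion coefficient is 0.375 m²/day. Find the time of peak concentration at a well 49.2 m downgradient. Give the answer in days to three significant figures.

For the 1D instantaneous-source solution, setting ∂C/∂t = 0 at fixed x gives v²t² + 2Dt − x² = 0, so t = (√(D² + v²x²) − D)/v².
√(D² + v²x²) = √(0.375² + 1.31² × 49.2²) = 64.45; v² = 1.7161.
t = (64.45 − 0.375)/1.7161 = 37.3 days (vs. the pure-advection estimate x/v = 37.6 d).

37.3 days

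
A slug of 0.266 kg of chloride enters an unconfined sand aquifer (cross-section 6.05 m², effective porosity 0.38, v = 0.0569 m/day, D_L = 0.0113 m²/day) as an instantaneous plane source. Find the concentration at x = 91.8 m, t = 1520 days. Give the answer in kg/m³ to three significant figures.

For an instantaneous plane source, C(x,t) = M/(n_e·A·√(4πDt)) · exp(−(x−vt)²/(4Dt)), with n_e·A the pore (flow) area.
Plume center vt = 0.0569 × 1520 = 86.488 m, so the well at 91.8 m is 5.312 m downgradient of the peak.
√(4πDt) = 14.69 m, giving peak height M/(n_e·A·√(4πDt)) = 0.266/(0.38 × 6.05 × 14.69) = 0.007876 kg/m³.
(x−vt)²/(4Dt) = (5.312)²/(4 × 0.0113 × 1520) = 0.4107; exp(−0.4107) = 0.6632.
C = 0.007876 × 0.6632 = 0.00522 kg/m³.

0.00522 kg/m³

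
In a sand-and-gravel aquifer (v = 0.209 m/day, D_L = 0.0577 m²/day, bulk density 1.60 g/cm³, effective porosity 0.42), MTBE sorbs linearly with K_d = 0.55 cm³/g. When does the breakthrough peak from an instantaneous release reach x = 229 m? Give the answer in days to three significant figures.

3390 days

Retardation factor R = 1 + ρ_b·K_d/n = 1 + 1.60 × 0.55/0.42 = 3.095.
Sorption retards both mechanisms: v_R = v/R = 0.06753 m/day, D_R = D/R = 0.01864 m²/day.
Peak time from v_R²t² + 2D_R t − x² = 0: t = (√(D_R² + v_R²x²) − D_R)/v_R².
√(D_R² + v_R²x²) = √(0.01864² + 0.06753² × 229²) = 15.46; v_R² = 0.004560.
t = (15.46 − 0.01864)/0.004560 = 3390 days.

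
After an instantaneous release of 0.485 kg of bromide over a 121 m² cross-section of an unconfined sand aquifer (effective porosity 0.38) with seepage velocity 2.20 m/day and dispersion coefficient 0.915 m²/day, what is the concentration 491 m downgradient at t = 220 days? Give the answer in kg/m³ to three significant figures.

For an instantaneous plane source, C(x,t) = M/(n_e·A·√(4πDt)) · exp(−(x−vt)²/(4Dt)), with n_e·A the pore (flow) area.
Plume center vt = 2.20 × 220 = 484 m, so the well at 491 m is 7 m downgradient of the peak.
√(4πDt) = 50.30 m, giving peak height M/(n_e·A·√(4πDt)) = 0.485/(0.38 × 121 × 50.30) = 0.0002097 kg/m³.
(x−vt)²/(4Dt) = (7)²/(4 × 0.915 × 220) = 0.06085; exp(−0.06085) = 0.9410.
C = 0.0002097 × 0.9410 = 0.000197 kg/m³.

0.000197 kg/m³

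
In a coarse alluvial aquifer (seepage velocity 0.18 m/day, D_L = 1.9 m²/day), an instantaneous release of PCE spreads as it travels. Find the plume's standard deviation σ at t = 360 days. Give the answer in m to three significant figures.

Dispersive spreading gives a Gaussian with σ² = 2Dt; advection only shifts the center.
σ = √(2 × 1.9 × 360) = 37.0 m.

37.0 m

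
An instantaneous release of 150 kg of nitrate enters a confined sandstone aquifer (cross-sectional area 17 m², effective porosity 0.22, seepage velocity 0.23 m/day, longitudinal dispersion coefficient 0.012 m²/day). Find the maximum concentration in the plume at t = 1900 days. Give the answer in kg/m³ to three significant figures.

The peak of an instantaneous 1D plume sits at x = vt; there the Gaussian factor is 1 and C_max = M/(n_e·A·√(4πDt)), where n_e·A is the pore area the mass is dissolved in.
√(4πDt) = √(4π × 0.012 × 1900) = 16.93 m, so C_max = 150/(0.22 × 17 × 16.93) = 2.37 kg/m³.

2.37 kg/m³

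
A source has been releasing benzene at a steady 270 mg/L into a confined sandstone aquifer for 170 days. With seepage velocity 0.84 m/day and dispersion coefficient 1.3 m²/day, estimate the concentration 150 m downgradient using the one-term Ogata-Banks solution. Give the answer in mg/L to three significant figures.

98.8 mg/L

For a continuous step input, C/C₀ ≈ ½·erfc((x−vt)/(2√(Dt))).
vt = 0.84 × 170 = 142.8 m and 2√(Dt) = 2√(1.3 × 170) = 29.73 m.
Argument (x−vt)/(2√(Dt)) = (150 − 142.8)/29.73 = 0.2422; ½·erfc(0.2422) = 0.3660.
C = 270 × 0.3660 = 98.8 mg/L.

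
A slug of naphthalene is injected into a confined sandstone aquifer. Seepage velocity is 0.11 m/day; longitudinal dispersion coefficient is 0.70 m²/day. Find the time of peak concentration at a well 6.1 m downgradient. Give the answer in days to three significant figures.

For the 1D instantaneous-source solution, setting ∂C/∂t = 0 at fixed x gives v²t² + 2Dt − x² = 0, so t = (√(D² + v²x²) − D)/v².
√(D² + v²x²) = √(0.70² + 0.11² × 6.1²) = 0.9697; v² = 0.0121.
t = (0.9697 − 0.70)/0.0121 = 22.3 days (vs. the pure-advection estimate x/v = 55.5 d).

22.3 days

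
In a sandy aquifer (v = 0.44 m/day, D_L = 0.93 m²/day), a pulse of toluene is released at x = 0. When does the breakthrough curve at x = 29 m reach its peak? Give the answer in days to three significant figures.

For the 1D instantaneous-source solution, setting ∂C/∂t = 0 at fixed x gives v²t² + 2Dt − x² = 0, so t = (√(D² + v²x²) − D)/v².
√(D² + v²x²) = √(0.93² + 0.44² × 29²) = 12.79; v² = 0.1936.
t = (12.79 − 0.93)/0.1936 = 61.3 days (vs. the pure-advection estimate x/v = 65.9 d).

61.3 days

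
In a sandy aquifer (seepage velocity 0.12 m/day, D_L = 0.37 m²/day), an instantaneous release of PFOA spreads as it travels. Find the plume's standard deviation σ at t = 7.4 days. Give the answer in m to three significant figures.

2.34 m

Dispersive spreading gives a Gaussian with σ² = 2Dt; advection only shifts the center.
σ = √(2 × 0.37 × 7.4) = 2.34 m.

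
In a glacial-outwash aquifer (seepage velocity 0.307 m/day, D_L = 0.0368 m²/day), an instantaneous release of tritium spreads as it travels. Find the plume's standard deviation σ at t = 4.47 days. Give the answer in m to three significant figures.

Dispersive spreading gives a Gaussian with σ² = 2Dt; advection only shifts the center.
σ = √(2 × 0.0368 × 4.47) = 0.574 m.

0.574 m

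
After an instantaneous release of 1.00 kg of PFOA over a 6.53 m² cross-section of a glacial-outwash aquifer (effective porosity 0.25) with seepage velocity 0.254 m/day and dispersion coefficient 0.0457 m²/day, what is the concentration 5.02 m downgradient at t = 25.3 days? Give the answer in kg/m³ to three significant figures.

0.105 kg/m³

For an instantaneous plane source, C(x,t) = M/(n_e·A·√(4πDt)) · exp(−(x−vt)²/(4Dt)), with n_e·A the pore (flow) area.
Plume center vt = 0.254 × 25.3 = 6.4262 m, so the well at 5.02 m is 1.4062 m upgradient of the peak.
√(4πDt) = 3.812 m, giving peak height M/(n_e·A·√(4πDt)) = 1.00/(0.25 × 6.53 × 3.812) = 0.1607 kg/m³.
(x−vt)²/(4Dt) = (-1.4062)²/(4 × 0.0457 × 25.3) = 0.4276; exp(−0.4276) = 0.6521.
C = 0.1607 × 0.6521 = 0.105 kg/m³.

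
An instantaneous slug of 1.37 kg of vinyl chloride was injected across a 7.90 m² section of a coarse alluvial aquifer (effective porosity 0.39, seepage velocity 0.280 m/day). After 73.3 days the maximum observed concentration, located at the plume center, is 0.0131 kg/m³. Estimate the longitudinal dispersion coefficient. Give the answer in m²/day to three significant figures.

At the plume center C_max = M/(n_e·A·√(4πDt)), so D = M²/(4πt·(n_e·A·C_max)²).
n_e·A·C_max = 0.39 × 7.90 × 0.0131 = 0.04036 kg/m.
D = 1.37²/(4π × 73.3 × 0.04036²) = 1.25 m²/day.

1.25 m²/day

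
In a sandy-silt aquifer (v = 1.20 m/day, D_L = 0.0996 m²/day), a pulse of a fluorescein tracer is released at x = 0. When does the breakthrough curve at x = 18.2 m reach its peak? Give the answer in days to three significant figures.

15.1 days

For the 1D instantaneous-source solution, setting ∂C/∂t = 0 at fixed x gives v²t² + 2Dt − x² = 0, so t = (√(D² + v²x²) − D)/v².
√(D² + v²x²) = √(0.0996² + 1.20² × 18.2²) = 21.84; v² = 1.44.
t = (21.84 − 0.0996)/1.44 = 15.1 days (vs. the pure-advection estimate x/v = 15.2 d).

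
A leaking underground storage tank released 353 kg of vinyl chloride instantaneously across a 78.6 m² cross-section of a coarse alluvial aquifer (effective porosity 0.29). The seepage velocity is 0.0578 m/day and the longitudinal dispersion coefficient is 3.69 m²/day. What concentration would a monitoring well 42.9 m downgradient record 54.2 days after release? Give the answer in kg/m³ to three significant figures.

0.0428 kg/m³

For an instantaneous plane source, C(x,t) = M/(n_e·A·√(4πDt)) · exp(−(x−vt)²/(4Dt)), with n_e·A the pore (flow) area.
Plume center vt = 0.0578 × 54.2 = 3.13276 m, so the well at 42.9 m is 39.76724 m downgradient of the peak.
√(4πDt) = 50.13 m, giving peak height M/(n_e·A·√(4πDt)) = 353/(0.29 × 78.6 × 50.13) = 0.3089 kg/m³.
(x−vt)²/(4Dt) = (39.76724)²/(4 × 3.69 × 54.2) = 1.977; exp(−1.977) = 0.1385.
C = 0.3089 × 0.1385 = 0.0428 kg/m³.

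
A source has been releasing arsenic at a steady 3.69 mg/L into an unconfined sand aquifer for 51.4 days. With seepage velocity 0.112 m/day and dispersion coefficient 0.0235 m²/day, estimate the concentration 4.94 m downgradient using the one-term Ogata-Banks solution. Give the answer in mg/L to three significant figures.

For a continuous step input, C/C₀ ≈ ½·erfc((x−vt)/(2√(Dt))).
vt = 0.112 × 51.4 = 5.7568 m and 2√(Dt) = 2√(0.0235 × 51.4) = 2.198 m.
Argument (x−vt)/(2√(Dt)) = (4.94 − 5.7568)/2.198 = -0.3716; ½·erfc(-0.3716) = 0.7004.
C = 3.69 × 0.7004 = 2.58 mg/L.

2.58 mg/L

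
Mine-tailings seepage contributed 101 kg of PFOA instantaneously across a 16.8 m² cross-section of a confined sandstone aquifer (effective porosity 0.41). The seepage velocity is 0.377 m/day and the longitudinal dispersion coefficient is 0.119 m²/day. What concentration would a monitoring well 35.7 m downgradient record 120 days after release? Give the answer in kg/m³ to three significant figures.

0.222 kg/m³

For an instantaneous plane source, C(x,t) = M/(n_e·A·√(4πDt)) · exp(−(x−vt)²/(4Dt)), with n_e·A the pore (flow) area.
Plume center vt = 0.377 × 120 = 45.24 m, so the well at 35.7 m is 9.54 m upgradient of the peak.
√(4πDt) = 13.40 m, giving peak height M/(n_e·A·√(4πDt)) = 101/(0.41 × 16.8 × 13.40) = 1.094 kg/m³.
(x−vt)²/(4Dt) = (-9.54)²/(4 × 0.119 × 120) = 1.593; exp(−1.593) = 0.2033.
C = 1.094 × 0.2033 = 0.222 kg/m³.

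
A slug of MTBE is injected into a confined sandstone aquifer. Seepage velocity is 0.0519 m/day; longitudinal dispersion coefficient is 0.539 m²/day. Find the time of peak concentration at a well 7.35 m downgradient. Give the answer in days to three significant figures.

45.0 days

For the 1D instantaneous-source solution, setting ∂C/∂t = 0 at fixed x gives v²t² + 2Dt − x² = 0, so t = (√(D² + v²x²) − D)/v².
√(D² + v²x²) = √(0.539² + 0.0519² × 7.35²) = 0.6603; v² = 0.00269361.
t = (0.6603 − 0.539)/0.00269361 = 45.0 days (vs. the pure-advection estimate x/v = 142 d).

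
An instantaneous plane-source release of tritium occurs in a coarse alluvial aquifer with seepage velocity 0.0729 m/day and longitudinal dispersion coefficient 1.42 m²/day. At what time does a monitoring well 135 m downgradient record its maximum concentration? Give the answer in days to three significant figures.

For the 1D instantaneous-source solution, setting ∂C/∂t = 0 at fixed x gives v²t² + 2Dt − x² = 0, so t = (√(D² + v²x²) − D)/v².
√(D² + v²x²) = √(1.42² + 0.0729² × 135²) = 9.943; v² = 0.00531441.
t = (9.943 − 1.42)/0.00531441 = 1600 days (vs. the pure-advection estimate x/v = 1850 d).

1600 days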